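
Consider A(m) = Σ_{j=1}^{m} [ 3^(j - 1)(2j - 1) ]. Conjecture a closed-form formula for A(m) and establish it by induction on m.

We claim A(m) = 3^m(m - 1) + 1 for all m ≥ 1.
Base step (m = 1): A(1) = 1, and the closed form gives 1. They agree.
For the inductive step, assume it holds for an arbitrary j ≥ 1, so A(j) = 3^j(j - 1) + 1.
Then A(j+1) = A(j) + (3^j(2j + 1)) = (3^j(j - 1) + 1) + (3^j(2j + 1)).
Simplifying, A(j+1) = 3^(j + 1)j + 1 = 3^(j+1)((j+1) - 1) + 1,
which is the closed form with m = j+1.
By induction, the statement is established for all m ≥ 1.

A(m) = 3^m(m - 1) + 1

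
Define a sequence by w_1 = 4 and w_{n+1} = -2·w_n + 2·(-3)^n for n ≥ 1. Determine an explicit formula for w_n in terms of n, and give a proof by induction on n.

w_n = (-2)^n - 2(-3)^n

Computing the first terms: w_1 = 4, w_2 = -14, w_3 = 46. This suggests w_n = (-2)^n - 2(-3)^n.
For the base case n = 1: the formula gives 4 = 4 = w_1.
For the inductive step, assume it holds for an arbitrary r ≥ 1, so w_r = (-2)^r - 2(-3)^r.
Then w_{r+1} = -2·w_r + 2·(-3)^r = -2·((-2)^r - 2(-3)^r) + 2·(-3)^r = (-2)^(r + 1) - 2(-3)^(r + 1),
which is the claimed formula at n = r+1.
This completes the induction.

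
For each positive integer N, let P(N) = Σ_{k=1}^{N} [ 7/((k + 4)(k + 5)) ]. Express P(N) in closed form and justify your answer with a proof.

P(N) = 7N/(5(N + 5))

We claim P(N) = 7N/(5(N + 5)) for all N ≥ 1.
Base step (N = 1): P(1) = 7/30, and the closed form gives 7/30. They agree.
Inductive step: suppose the statement holds for some k ≥ 1, so P(k) = 7k/(5(k + 5)).
Then P(k+1) = P(k) + (7/((k + 5)(k + 6))) = (7k/(5(k + 5))) + (7/((k + 5)(k + 6))).
Simplifying, P(k+1) = 7(k + 1)/(5(k + 6)) = 7(k+1)/(5((k+1) + 5)),
which is the closed form with N = k+1.
Hence, by induction on N, the claim holds for every N ≥ 1.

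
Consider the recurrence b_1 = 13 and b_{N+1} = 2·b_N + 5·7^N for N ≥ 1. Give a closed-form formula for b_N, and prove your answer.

Computing the first terms: b_1 = 13, b_2 = 61, b_3 = 367. This suggests b_N = 3·2^N + 7^N.
Base case (N = 1): the formula gives 13 = 13 = b_1.
Suppose the result is true for N = p, so b_p = 3·2^p + 7^p.
Then b_{p+1} = 2·b_p + 5·7^p = 2·(3·2^p + 7^p) + 5·7^p = 3·2^(p + 1) + 7^(p + 1),
which is the claimed formula at N = p+1.
Hence, by induction on N, the claim holds for every N ≥ 1.

b_N = 3·2^N + 7^N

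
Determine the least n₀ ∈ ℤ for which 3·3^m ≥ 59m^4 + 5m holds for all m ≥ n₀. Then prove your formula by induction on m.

At m = 11: 531441 < 863874, so the inequality fails and n₀ ≥ 12. We prove 3·3^m ≥ 59m^4 + 5m for all m ≥ 12.
Base case (m = 12): 3·3^m = 1594323 and 59m^4 + 5m = 1223484, so 1594323 ≥ 1223484.
Suppose the result is true for m = j, so 3·3^j ≥ 59j^4 + 5j.
Then 3·3^(j + 1) = 3·(3·3^j) ≥ 3·(59j^4 + 5j).
Also, for j ≥ 12 we have 3·(59j^4 + 5j) ≥ 59(j+1)^4 + 5(j+1), since 3·(59j^4 + 5j) − (59(j+1)^4 + 5(j+1)) = 118j^4 - 236j^3 - 354j^2 - 226j - 64, which is nonnegative for all j ≥ 12.
Combining, 3·3^(j + 1) ≥ 59(j+1)^4 + 5(j+1).
Hence, by induction on m, the claim holds for every m ≥ 12.
Hence the smallest such n₀ is 12.

n₀ = 12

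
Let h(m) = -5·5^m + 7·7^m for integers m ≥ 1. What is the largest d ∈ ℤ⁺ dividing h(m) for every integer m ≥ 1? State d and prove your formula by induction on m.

d = 2

Computing the first values: h(1) = 24 and h(2) = 218; gcd(24, 218) = 2, so d ≤ 2.
We prove 2 | -5·5^m + 7·7^m for all m ≥ 1 by induction on m.
When m = 1: h(1) = 24 = 2·(12), so 2 | h(1).
Inductive step: assume the claim holds for m = p, i.e. 2 | h(p). Then
h(p+1) − 7·h(p) = (-5·5^(p+1) + 7·7^(p+1)) − 7·(-5·5^p + 7·7^p) = (-5)·5^p·(5 − 7) = (10)·5^p. Since 2 | h(p) by the inductive hypothesis, 2 | 7·h(p); and 2 | 10 since 10 = 2·5. Therefore 2 | h(p+1).
By the principle of mathematical induction, the result holds for all m ≥ 1.
Therefore the largest such d is 2.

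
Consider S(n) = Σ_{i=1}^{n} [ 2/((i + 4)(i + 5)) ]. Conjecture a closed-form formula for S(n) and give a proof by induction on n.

S(n) = 2n/(5(n + 5))

We claim S(n) = 2n/(5(n + 5)) for all n ≥ 1.
Base case (n = 1): S(1) = 1/15, and the closed form gives 1/15. They agree.
Inductive step: assume the claim holds for n = i, so S(i) = 2i/(5(i + 5)).
Then S(i+1) = S(i) + (2/((i + 5)(i + 6))) = (2i/(5(i + 5))) + (2/((i + 5)(i + 6))).
Simplifying, S(i+1) = 2(i + 1)/(5(i + 6)) = 2(i+1)/(5((i+1) + 5)),
which is the closed form with n = i+1.
Hence, by induction on n, the claim holds for every n ≥ 1.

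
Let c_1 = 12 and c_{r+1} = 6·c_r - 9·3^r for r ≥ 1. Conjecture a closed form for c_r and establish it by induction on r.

c_r = 3^(r + 1) + 3·6^(r - 1)

Computing the first terms: c_1 = 12, c_2 = 45, c_3 = 189. This suggests c_r = 3^(r + 1) + 3·6^(r - 1).
Base case (r = 1): the formula gives 12 = 12 = c_1.
For the inductive step, assume it holds for an arbitrary m ≥ 1, so c_m = 3^(m + 1) + 3·6^(m - 1).
Then c_{m+1} = 6·c_m - 9·3^m = 6·(3^(m + 1) + 3·6^(m - 1)) - 9·3^m = 3^(m + 2) + 3·6^m = 3^((m+1) + 1) + 3·6^((m+1) - 1),
which is the claimed formula at r = m+1.
By induction, the statement is established for all r ≥ 1.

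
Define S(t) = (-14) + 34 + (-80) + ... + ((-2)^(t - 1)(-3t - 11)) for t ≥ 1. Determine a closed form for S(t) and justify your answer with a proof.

We claim S(t) = (-2)^t(t + 4) - 4 for all t ≥ 1.
Base case (t = 1): S(1) = -14, and the closed form gives -14. They agree.
For the inductive step, assume it holds for an arbitrary m ≥ 1, so S(m) = (-2)^m(m + 4) - 4.
Then S(m+1) = S(m) + ((-2)^m(-3m - 14)) = ((-2)^m(m + 4) - 4) + ((-2)^m(-3m - 14)).
Simplifying, S(m+1) = -2(-2)^m·m - 10(-2)^m - 4 = (-2)^(m+1)((m+1) + 4) - 4,
which is the closed form with t = m+1.
This completes the induction.

S(t) = (-2)^t(t + 4) - 4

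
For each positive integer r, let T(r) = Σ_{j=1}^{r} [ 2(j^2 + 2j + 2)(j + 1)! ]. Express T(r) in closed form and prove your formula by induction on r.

T(r) = (2r + 2)(r + 2)! - 4

We claim T(r) = (2r + 2)(r + 2)! - 4 for all r ≥ 1.
For the base case r = 1: T(1) = 20, and the closed form gives 20. They agree.
Suppose the result is true for r = j, so T(j) = (2j + 2)(j + 2)! - 4.
Then T(j+1) = T(j) + (2(j^2 + 4j + 5)(j + 2)!) = ((2j + 2)(j + 2)! - 4) + (2(j^2 + 4j + 5)(j + 2)!).
Simplifying, T(j+1) = (2(j+1) + 2)((j+1) + 2)! - 4,
which is the closed form with r = j+1.
By induction, the statement is established for all r ≥ 1.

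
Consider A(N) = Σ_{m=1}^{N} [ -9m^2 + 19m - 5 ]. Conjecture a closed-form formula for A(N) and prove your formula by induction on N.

We claim A(N) = -N(3N^2 - 5N - 3) for all N ≥ 1.
For the base case N = 1: A(1) = 5, and the closed form gives 5. They agree.
For the inductive step, assume it holds for an arbitrary m ≥ 1, so A(m) = m(-3m^2 + 5m + 3).
Then A(m+1) = A(m) + (-9m^2 + m + 5) = (m(-3m^2 + 5m + 3)) + (-9m^2 + m + 5).
Simplifying, A(m+1) = -(m + 1)(3m^2 + m - 5) = -(m+1)(3(m+1)^2 - 5(m+1) - 3),
which is the closed form with N = m+1.
Hence, by induction on N, the claim holds for every N ≥ 1.

A(N) = -N(3N^2 - 5N - 3)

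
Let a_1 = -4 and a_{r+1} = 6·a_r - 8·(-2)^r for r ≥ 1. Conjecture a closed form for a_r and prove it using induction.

a_r = (-2)^r - 2·6^(r - 1)

Computing the first terms: a_1 = -4, a_2 = -8, a_3 = -80. This suggests a_r = (-2)^r - 2·6^(r - 1).
For the base case r = 1: the formula gives -4 = -4 = a_1.
For the inductive step, assume it holds for an arbitrary i ≥ 1, so a_i = (-2)^i - 2·6^(i - 1).
Then a_{i+1} = 6·a_i - 8·(-2)^i = 6·((-2)^i - 2·6^(i - 1)) - 8·(-2)^i = (-2)^(i + 1) - 2·6^i = (-2)^(i+1) - 2·6^((i+1) - 1),
which is the claimed formula at r = i+1.
Hence, by induction on r, the claim holds for every r ≥ 1.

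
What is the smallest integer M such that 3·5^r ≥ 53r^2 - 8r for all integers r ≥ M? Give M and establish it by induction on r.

M = 4

At r = 3: 375 < 453, so the inequality fails and M ≥ 4. We prove 3·5^r ≥ 53r^2 - 8r for all r ≥ 4.
When r = 4: 3·5^r = 1875 and 53r^2 - 8r = 816, so 1875 ≥ 816.
Inductive step: suppose the statement holds for some p ≥ 4, so 3·5^p ≥ 53p^2 - 8p.
Then 3·5^(p + 1) = 5·(3·5^p) ≥ 5·(53p^2 - 8p).
Also, for p ≥ 4 we have 5·(53p^2 - 8p) ≥ 53(p+1)^2 - 8(p+1), since 5·(53p^2 - 8p) − (53(p+1)^2 - 8(p+1)) = 212p^2 - 138p - 45, which is nonnegative for all p ≥ 4.
Combining, 3·5^(p + 1) ≥ 53(p+1)^2 - 8(p+1).
By induction, the statement is established for all r ≥ 4.
Hence the smallest such M is 4.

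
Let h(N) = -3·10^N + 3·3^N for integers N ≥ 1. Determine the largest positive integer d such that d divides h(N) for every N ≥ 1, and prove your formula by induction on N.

Computing the first values: h(1) = -21 and h(2) = -273; gcd(-21, -273) = 21, so d ≤ 21.
We prove 21 | -3·10^N + 3·3^N for all N ≥ 1 by induction on N.
Base case (N = 1): h(1) = -21 = 21·(-1), so 21 | h(1).
For the inductive step, assume it holds for an arbitrary k ≥ 1, i.e. 21 | h(k). Then
h(k+1) − 10·h(k) = (-3·10^(k+1) + 3·3^(k+1)) − 10·(-3·10^k + 3·3^k) = (3)·3^k·(3 − 10) = (-21)·3^k. Since 21 | h(k) by the inductive hypothesis, 21 | 10·h(k); and 21 | -21 since -21 = 21·-1. Therefore 21 | h(k+1).
By induction, the statement is established for all N ≥ 1.
Therefore the largest such d is 21.

d = 21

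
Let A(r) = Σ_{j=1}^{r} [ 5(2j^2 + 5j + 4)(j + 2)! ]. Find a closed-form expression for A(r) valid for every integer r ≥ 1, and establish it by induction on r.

We claim A(r) = (10r + 5)(r + 3)! - 30 for all r ≥ 1.
For the base case r = 1: A(1) = 330, and the closed form gives 330. They agree.
Inductive step: assume the claim holds for r = j, so A(j) = (10j + 5)(j + 3)! - 30.
Then A(j+1) = A(j) + (5(2j^2 + 9j + 11)(j + 3)!) = ((10j + 5)(j + 3)! - 30) + (5(2j^2 + 9j + 11)(j + 3)!).
Simplifying, A(j+1) = (10(j+1) + 5)((j+1) + 3)! - 30,
which is the closed form with r = j+1.
Hence, by induction on r, the claim holds for every r ≥ 1.

A(r) = (10r + 5)(r + 3)! - 30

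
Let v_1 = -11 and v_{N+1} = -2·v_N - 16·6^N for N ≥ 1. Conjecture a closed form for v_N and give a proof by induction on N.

v_N = (-2)^(N - 1) - 2·6^N

Computing the first terms: v_1 = -11, v_2 = -74, v_3 = -428. This suggests v_N = (-2)^(N - 1) - 2·6^N.
Base step (N = 1): the formula gives -11 = -11 = v_1.
For the inductive step, assume it holds for an arbitrary i ≥ 1, so v_i = (-2)^(i - 1) - 2·6^i.
Then v_{i+1} = -2·v_i - 16·6^i = -2·((-2)^(i - 1) - 2·6^i) - 16·6^i = (-2)^i - 2·6^(i + 1) = (-2)^((i+1) - 1) - 2·6^(i+1),
which is the claimed formula at N = i+1.
Hence, by induction on N, the claim holds for every N ≥ 1.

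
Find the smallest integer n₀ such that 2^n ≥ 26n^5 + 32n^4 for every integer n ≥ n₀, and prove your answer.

n₀ = 30

At n = 29: 536870912 < 555922866, so the inequality fails and n₀ ≥ 30. We prove 2^n ≥ 26n^5 + 32n^4 for all n ≥ 30.
When n = 30: 2^n = 1073741824 and 26n^5 + 32n^4 = 657720000, so 1073741824 ≥ 657720000.
For the inductive step, assume it holds for an arbitrary p ≥ 30, so 2^p ≥ 26p^5 + 32p^4.
Then 2^(p + 1) = 2·(2^p) ≥ 2·(26p^5 + 32p^4).
Also, for p ≥ 30 we have 2·(26p^5 + 32p^4) ≥ 26(p+1)^5 + 32(p+1)^4, since 2·(26p^5 + 32p^4) − (26(p+1)^5 + 32(p+1)^4) = 26p^5 - 98p^4 - 388p^3 - 452p^2 - 258p - 58, which is nonnegative for all p ≥ 30.
Combining, 2^(p + 1) ≥ 26(p+1)^5 + 32(p+1)^4.
By the principle of mathematical induction, the result holds for all n ≥ 30.
Hence the smallest such n₀ is 30.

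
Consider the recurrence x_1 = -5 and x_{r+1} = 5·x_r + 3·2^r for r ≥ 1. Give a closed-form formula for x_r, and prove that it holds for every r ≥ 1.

x_r = -2^r - 3·5^(r - 1)

Computing the first terms: x_1 = -5, x_2 = -19, x_3 = -83. This suggests x_r = -2^r - 3·5^(r - 1).
Base case (r = 1): the formula gives -5 = -5 = x_1.
Inductive step: assume the claim holds for r = m, so x_m = -2^m - 3·5^(m - 1).
Then x_{m+1} = 5·x_m + 3·2^m = 5·(-2^m - 3·5^(m - 1)) + 3·2^m = -2^(m + 1) - 3·5^m = -2^(m+1) - 3·5^((m+1) - 1),
which is the claimed formula at r = m+1.
By the principle of mathematical induction, the result holds for all r ≥ 1.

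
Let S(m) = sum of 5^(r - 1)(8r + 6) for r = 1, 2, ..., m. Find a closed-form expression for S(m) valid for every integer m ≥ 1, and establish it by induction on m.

We claim S(m) = 5^m(2m + 1) - 1 for all m ≥ 1.
Base case (m = 1): S(1) = 14, and the closed form gives 14. They agree.
Inductive step: assume the claim holds for m = r, so S(r) = 5^r(2r + 1) - 1.
Then S(r+1) = S(r) + (5^r(8r + 14)) = (5^r(2r + 1) - 1) + (5^r(8r + 14)).
Simplifying, S(r+1) = 10·5^r·r + 15·5^r - 1 = 5^(r+1)(2(r+1) + 1) - 1,
which is the closed form with m = r+1.
Hence, by induction on m, the claim holds for every m ≥ 1.

S(m) = 5^m(2m + 1) - 1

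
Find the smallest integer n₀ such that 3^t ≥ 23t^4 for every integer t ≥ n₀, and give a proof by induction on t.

At t = 11: 177147 < 336743, so the inequality fails and n₀ ≥ 12. We prove 3^t ≥ 23t^4 for all t ≥ 12.
Base step (t = 12): 3^t = 531441 and 23t^4 = 476928, so 531441 ≥ 476928.
Inductive step: assume the claim holds for t = p, so 3^p ≥ 23p^4.
Then 3^(p + 1) = 3·(3^p) ≥ 3·(23p^4).
Also, for p ≥ 12 we have 3·(23p^4) ≥ 23(p+1)^4, since 3 ≥ (1 + 1/p)^4 for all p ≥ 12.
Combining, 3^(p + 1) ≥ 23(p+1)^4.
By induction, the statement is established for all t ≥ 12.
Hence the smallest such n₀ is 12.

n₀ = 12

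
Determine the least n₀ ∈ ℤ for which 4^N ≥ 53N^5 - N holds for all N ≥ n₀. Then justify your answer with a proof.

At N = 11: 4194304 < 8535692, so the inequality fails and n₀ ≥ 12. We prove 4^N ≥ 53N^5 - N for all N ≥ 12.
For the base case N = 12: 4^N = 16777216 and 53N^5 - N = 13188084, so 16777216 ≥ 13188084.
Inductive step: suppose the statement holds for some r ≥ 12, so 4^r ≥ 53r^5 - r.
Then 4^(r + 1) = 4·(4^r) ≥ 4·(53r^5 - r).
Also, for r ≥ 12 we have 4·(53r^5 - r) ≥ 53(r+1)^5 - (r+1), since 4·(53r^5 - r) − (53(r+1)^5 - (r+1)) = 159r^5 - 265r^4 - 530r^3 - 530r^2 - 268r - 52, which is nonnegative for all r ≥ 12.
Combining, 4^(r + 1) ≥ 53(r+1)^5 - (r+1).
This completes the induction.
Hence the smallest such n₀ is 12.

n₀ = 12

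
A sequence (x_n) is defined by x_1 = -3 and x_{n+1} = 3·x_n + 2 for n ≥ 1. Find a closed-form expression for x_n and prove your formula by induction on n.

x_n = -2·3^(n - 1) - 1

Computing the first terms: x_1 = -3, x_2 = -7, x_3 = -19. This suggests x_n = -2·3^(n - 1) - 1.
Base step (n = 1): the formula gives -3 = -3 = x_1.
Inductive step: suppose the statement holds for some j ≥ 1, so x_j = -2·3^(j - 1) - 1.
Then x_{j+1} = 3·x_j + 2 = 3·(-2·3^(j - 1) - 1) + 2 = -2·3^j - 1 = -2·3^((j+1) - 1) - 1,
which is the claimed formula at n = j+1.
This completes the induction.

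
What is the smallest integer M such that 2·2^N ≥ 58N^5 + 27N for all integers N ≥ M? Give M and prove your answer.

At N = 29: 1073741824 < 1189647425, so the inequality fails and M ≥ 30. We prove 2·2^N ≥ 58N^5 + 27N for all N ≥ 30.
Base step (N = 30): 2·2^N = 2147483648 and 58N^5 + 27N = 1409400810, so 2147483648 ≥ 1409400810.
Suppose the result is true for N = i, so 2·2^i ≥ 58i^5 + 27i.
Then 2·2^(i + 1) = 2·(2·2^i) ≥ 2·(58i^5 + 27i).
Also, for i ≥ 30 we have 2·(58i^5 + 27i) ≥ 58(i+1)^5 + 27(i+1), since 2·(58i^5 + 27i) − (58(i+1)^5 + 27(i+1)) = 58i^5 - 290i^4 - 580i^3 - 580i^2 - 263i - 85, which is nonnegative for all i ≥ 30.
Combining, 2·2^(i + 1) ≥ 58(i+1)^5 + 27(i+1).
By the principle of mathematical induction, the result holds for all N ≥ 30.
Hence the smallest such M is 30.

M = 30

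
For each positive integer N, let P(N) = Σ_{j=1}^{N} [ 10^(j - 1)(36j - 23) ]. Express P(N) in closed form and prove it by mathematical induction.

P(N) = 10^N(4N - 3) + 3

We claim P(N) = 10^N(4N - 3) + 3 for all N ≥ 1.
For the base case N = 1: P(1) = 13, and the closed form gives 13. They agree.
Inductive step: assume the claim holds for N = j, so P(j) = 10^j(4j - 3) + 3.
Then P(j+1) = P(j) + (10^j(36j + 13)) = (10^j(4j - 3) + 3) + (10^j(36j + 13)).
Simplifying, P(j+1) = 40·10^j·j + 10·10^j + 3 = 10^(j+1)(4(j+1) - 3) + 3,
which is the closed form with N = j+1.
By the principle of mathematical induction, the result holds for all N ≥ 1.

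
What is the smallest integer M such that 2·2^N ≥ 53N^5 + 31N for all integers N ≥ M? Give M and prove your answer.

M = 30

At N = 29: 1073741824 < 1087091796, so the inequality fails and M ≥ 30. We prove 2·2^N ≥ 53N^5 + 31N for all N ≥ 30.
When N = 30: 2·2^N = 2147483648 and 53N^5 + 31N = 1287900930, so 2147483648 ≥ 1287900930.
For the inductive step, assume it holds for an arbitrary k ≥ 30, so 2·2^k ≥ 53k^5 + 31k.
Then 2·2^(k + 1) = 2·(2·2^k) ≥ 2·(53k^5 + 31k).
Also, for k ≥ 30 we have 2·(53k^5 + 31k) ≥ 53(k+1)^5 + 31(k+1), since 2·(53k^5 + 31k) − (53(k+1)^5 + 31(k+1)) = 53k^5 - 265k^4 - 530k^3 - 530k^2 - 234k - 84, which is nonnegative for all k ≥ 30.
Combining, 2·2^(k + 1) ≥ 53(k+1)^5 + 31(k+1).
Hence, by induction on N, the claim holds for every N ≥ 30.
Hence the smallest such M is 30.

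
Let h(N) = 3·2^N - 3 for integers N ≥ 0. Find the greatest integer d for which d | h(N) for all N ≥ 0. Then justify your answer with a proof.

d = 3

Computing the first values: h(0) = 0 and h(1) = 3; gcd(0, 3) = 3, so d ≤ 3.
We prove 3 | 3·2^N - 3 for all N ≥ 0 by induction on N.
Base step (N = 0): h(0) = 0 = 3·(0), so 3 | h(0).
Inductive step: assume the claim holds for N = r, i.e. 3 | h(r). Then
h(r+1) = 3·2^(r+1) - 3 = 2·(3·2^r - 3) + 3 = 2·h(r) + 3. The first term is divisible by 3 by the inductive hypothesis, and 3 is divisible by 3. Hence 3 | h(r+1).
By the principle of mathematical induction, the result holds for all N ≥ 0.
Therefore the largest such d is 3.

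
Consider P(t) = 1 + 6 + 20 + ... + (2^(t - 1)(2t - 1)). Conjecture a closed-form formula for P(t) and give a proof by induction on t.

P(t) = 2^t(2t - 3) + 3

We claim P(t) = 2^t(2t - 3) + 3 for all t ≥ 1.
When t = 1: P(1) = 1, and the closed form gives 1. They agree.
Suppose the result is true for t = k, so P(k) = 2^k(2k - 3) + 3.
Then P(k+1) = P(k) + (2^k(2k + 1)) = (2^k(2k - 3) + 3) + (2^k(2k + 1)).
Simplifying, P(k+1) = -2^(k + 1) + 2^(k + 2)k + 3 = 2^(k+1)(2(k+1) - 3) + 3,
which is the closed form with t = k+1.
Hence, by induction on t, the claim holds for every t ≥ 1.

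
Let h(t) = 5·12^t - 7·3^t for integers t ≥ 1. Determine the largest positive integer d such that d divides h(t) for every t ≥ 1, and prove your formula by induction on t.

d = 3

Computing the first values: h(1) = 39 and h(2) = 657; gcd(39, 657) = 3, so d ≤ 3.
We prove 3 | 5·12^t - 7·3^t for all t ≥ 1 by induction on t.
Base case (t = 1): h(1) = 39 = 3·(13), so 3 | h(1).
Inductive step: suppose the statement holds for some j ≥ 1, i.e. 3 | h(j). Then
h(j+1) − 12·h(j) = (5·12^(j+1) - 7·3^(j+1)) − 12·(5·12^j - 7·3^j) = (-7)·3^j·(3 − 12) = (63)·3^j. Since 3 | h(j) by the inductive hypothesis, 3 | 12·h(j); and 3 | 63 since 63 = 3·21. Therefore 3 | h(j+1).
Hence, by induction on t, the claim holds for every t ≥ 1.
Therefore the largest such d is 3.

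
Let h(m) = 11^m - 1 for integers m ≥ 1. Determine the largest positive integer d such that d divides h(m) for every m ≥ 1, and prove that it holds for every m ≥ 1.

Computing the first values: h(1) = 10 and h(2) = 120; gcd(10, 120) = 10, so d ≤ 10.
We prove 10 | 11^m - 1 for all m ≥ 1 by induction on m.
When m = 1: h(1) = 10 = 10·(1), so 10 | h(1).
For the inductive step, assume it holds for an arbitrary j ≥ 1, i.e. 10 | h(j). Then
11^{j+1} − 1^{j+1} = 11·11^j − 1·1^j = 11·(11^j − 1^j) + (10)·1^j. The first term is divisible by 10 by the inductive hypothesis, and the second term (10)·1^j is divisible by 10 since 10 | 10. Hence 10 | h(j+1).
Hence, by induction on m, the claim holds for every m ≥ 1.
Therefore the largest such d is 10.

d = 10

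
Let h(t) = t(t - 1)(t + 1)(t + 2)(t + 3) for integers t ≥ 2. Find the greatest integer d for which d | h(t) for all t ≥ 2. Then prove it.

Computing the first values: h(2) = 120 and h(3) = 720; gcd(120, 720) = 120, so d ≤ 120.
We prove 120 | t(t - 1)(t + 1)(t + 2)(t + 3) for all t ≥ 2 by induction on t.
When t = 2: h(2) = 120 = 120·(1), so 120 | h(2).
Suppose the result is true for t = k, i.e. 120 | h(k). Then
h(k+1) − h(k) = k·(k+1)·(k+2)·(k+3)·(k+4) − (k-1)·k·(k+1)·(k+2)·(k+3) = k·(k+1)·(k+2)·(k+3)·[(k+4) − (k-1)] = 5·k·(k+1)·(k+2)·(k+3). The product of 4 consecutive integers is divisible by (4)! = 24, so h(k+1) − h(k) is divisible by 5·24 = 120. By the inductive hypothesis 120 | h(k), hence 120 | h(k+1).
By induction, the statement is established for all t ≥ 2.
Therefore the largest such d is 120.

d = 120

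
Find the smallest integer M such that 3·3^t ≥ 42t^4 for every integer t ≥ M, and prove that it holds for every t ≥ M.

M = 12

At t = 11: 531441 < 614922, so the inequality fails and M ≥ 12. We prove 3·3^t ≥ 42t^4 for all t ≥ 12.
For the base case t = 12: 3·3^t = 1594323 and 42t^4 = 870912, so 1594323 ≥ 870912.
For the inductive step, assume it holds for an arbitrary m ≥ 12, so 3·3^m ≥ 42m^4.
Then 3·3^(m + 1) = 3·(3·3^m) ≥ 3·(42m^4).
Also, for m ≥ 12 we have 3·(42m^4) ≥ 42(m+1)^4, since 3 ≥ (1 + 1/m)^4 for all m ≥ 12.
Combining, 3·3^(m + 1) ≥ 42(m+1)^4.
By induction, the statement is established for all t ≥ 12.
Hence the smallest such M is 12.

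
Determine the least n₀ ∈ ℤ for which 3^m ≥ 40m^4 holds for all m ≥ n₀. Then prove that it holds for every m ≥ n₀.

At m = 12: 531441 < 829440, so the inequality fails and n₀ ≥ 13. We prove 3^m ≥ 40m^4 for all m ≥ 13.
Base case (m = 13): 3^m = 1594323 and 40m^4 = 1142440, so 1594323 ≥ 1142440.
For the inductive step, assume it holds for an arbitrary j ≥ 13, so 3^j ≥ 40j^4.
Then 3^(j + 1) = 3·(3^j) ≥ 3·(40j^4).
Also, for j ≥ 13 we have 3·(40j^4) ≥ 40(j+1)^4, since 3 ≥ (1 + 1/j)^4 for all j ≥ 13.
Combining, 3^(j + 1) ≥ 40(j+1)^4.
By induction, the statement is established for all m ≥ 13.
Hence the smallest such n₀ is 13.

n₀ = 13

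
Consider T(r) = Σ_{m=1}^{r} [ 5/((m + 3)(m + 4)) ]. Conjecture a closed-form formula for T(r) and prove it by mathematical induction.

We claim T(r) = 5r/(4(r + 4)) for all r ≥ 1.
When r = 1: T(1) = 1/4, and the closed form gives 1/4. They agree.
Inductive step: assume the claim holds for r = m, so T(m) = 5m/(4(m + 4)).
Then T(m+1) = T(m) + (5/((m + 4)(m + 5))) = (5m/(4(m + 4))) + (5/((m + 4)(m + 5))).
Simplifying, T(m+1) = 5(m + 1)/(4(m + 5)) = 5(m+1)/(4((m+1) + 4)),
which is the closed form with r = m+1.
This completes the induction.

T(r) = 5r/(4(r + 4))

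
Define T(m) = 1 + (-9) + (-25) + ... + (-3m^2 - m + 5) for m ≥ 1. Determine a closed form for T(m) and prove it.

T(m) = -m(m^2 + 2m - 4)

We claim T(m) = -m(m^2 + 2m - 4) for all m ≥ 1.
Base case (m = 1): T(1) = 1, and the closed form gives 1. They agree.
Inductive step: suppose the statement holds for some k ≥ 1, so T(k) = k(-k^2 - 2k + 4).
Then T(k+1) = T(k) + (-k - 3(k + 1)^2 + 4) = (k(-k^2 - 2k + 4)) + (-k - 3(k + 1)^2 + 4).
Simplifying, T(k+1) = -(k + 1)(k^2 + 4k - 1) = -(k+1)((k+1)^2 + 2(k+1) - 4),
which is the closed form with m = k+1.
Hence, by induction on m, the claim holds for every m ≥ 1.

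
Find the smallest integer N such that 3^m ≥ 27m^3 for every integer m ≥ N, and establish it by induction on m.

At m = 8: 6561 < 13824, so the inequality fails and N ≥ 9. We prove 3^m ≥ 27m^3 for all m ≥ 9.
Base step (m = 9): 3^m = 19683 and 27m^3 = 19683, so 19683 ≥ 19683.
For the inductive step, assume it holds for an arbitrary i ≥ 9, so 3^i ≥ 27i^3.
Then 3^(i + 1) = 3·(3^i) ≥ 3·(27i^3).
Also, for i ≥ 9 we have 3·(27i^3) ≥ 27(i+1)^3, since 3 ≥ (1 + 1/i)^3 for all i ≥ 9.
Combining, 3^(i + 1) ≥ 27(i+1)^3.
By induction, the statement is established for all m ≥ 9.
Hence the smallest such N is 9.

N = 9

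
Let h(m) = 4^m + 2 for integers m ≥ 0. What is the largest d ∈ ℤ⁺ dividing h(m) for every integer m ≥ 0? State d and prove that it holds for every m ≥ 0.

d = 3

Computing the first values: h(0) = 3 and h(1) = 6; gcd(3, 6) = 3, so d ≤ 3.
We prove 3 | 4^m + 2 for all m ≥ 0 by induction on m.
Base step (m = 0): h(0) = 3 = 3·(1), so 3 | h(0).
Inductive step: assume the claim holds for m = i, i.e. 3 | h(i). Then
h(i+1) = 4^(i+1) + 2 = 4·(4^i + 2) - 6 = 4·h(i) - 6. The first term is divisible by 3 by the inductive hypothesis, and -6 is divisible by 3. Hence 3 | h(i+1).
By induction, the statement is established for all m ≥ 0.
Therefore the largest such d is 3.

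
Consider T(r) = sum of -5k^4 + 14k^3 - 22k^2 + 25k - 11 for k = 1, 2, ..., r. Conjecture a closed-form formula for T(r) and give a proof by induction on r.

T(r) = -r(r^4 - r^3 + 2r^2 - 5r + 2)

We claim T(r) = -r(r^4 - r^3 + 2r^2 - 5r + 2) for all r ≥ 1.
Base case (r = 1): T(1) = 1, and the closed form gives 1. They agree.
Suppose the result is true for r = k, so T(k) = k(-k^4 + k^3 - 2k^2 + 5k - 2).
Then T(k+1) = T(k) + (-5k^4 - 6k^3 - 10k^2 + 3k + 1) = (k(-k^4 + k^3 - 2k^2 + 5k - 2)) + (-5k^4 - 6k^3 - 10k^2 + 3k + 1).
Simplifying, T(k+1) = -(k + 1)(k^4 + 3k^3 + 5k^2 - 1) = -(k+1)((k+1)^4 - (k+1)^3 + 2(k+1)^2 - 5(k+1) + 2),
which is the closed form with r = k+1.
Hence, by induction on r, the claim holds for every r ≥ 1.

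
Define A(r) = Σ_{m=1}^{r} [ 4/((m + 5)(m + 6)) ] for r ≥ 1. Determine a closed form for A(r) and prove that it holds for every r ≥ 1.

We claim A(r) = 2r/(3(r + 6)) for all r ≥ 1.
For the base case r = 1: A(1) = 2/21, and the closed form gives 2/21. They agree.
Inductive step: suppose the statement holds for some m ≥ 1, so A(m) = 2m/(3(m + 6)).
Then A(m+1) = A(m) + (4/((m + 6)(m + 7))) = (2m/(3(m + 6))) + (4/((m + 6)(m + 7))).
Simplifying, A(m+1) = 2(m + 1)/(3(m + 7)) = 2(m+1)/(3((m+1) + 6)),
which is the closed form with r = m+1.
By induction, the statement is established for all r ≥ 1.

A(r) = 2r/(3(r + 6))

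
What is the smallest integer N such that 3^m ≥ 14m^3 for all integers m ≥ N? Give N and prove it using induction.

N = 9

At m = 8: 6561 < 7168, so the inequality fails and N ≥ 9. We prove 3^m ≥ 14m^3 for all m ≥ 9.
Base case (m = 9): 3^m = 19683 and 14m^3 = 10206, so 19683 ≥ 10206.
Inductive step: suppose the statement holds for some p ≥ 9, so 3^p ≥ 14p^3.
Then 3^(p + 1) = 3·(3^p) ≥ 3·(14p^3).
Also, for p ≥ 9 we have 3·(14p^3) ≥ 14(p+1)^3, since 3 ≥ (1 + 1/p)^3 for all p ≥ 9.
Combining, 3^(p + 1) ≥ 14(p+1)^3.
Hence, by induction on m, the claim holds for every m ≥ 9.
Hence the smallest such N is 9.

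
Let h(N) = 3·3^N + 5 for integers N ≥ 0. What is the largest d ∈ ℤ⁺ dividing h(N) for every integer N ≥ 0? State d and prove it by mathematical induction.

d = 2

Computing the first values: h(0) = 8 and h(1) = 14; gcd(8, 14) = 2, so d ≤ 2.
We prove 2 | 3·3^N + 5 for all N ≥ 0 by induction on N.
For the base case N = 0: h(0) = 8 = 2·(4), so 2 | h(0).
Inductive step: suppose the statement holds for some m ≥ 0, i.e. 2 | h(m). Then
h(m+1) = 3·3^(m+1) + 5 = 3·(3·3^m + 5) - 10 = 3·h(m) - 10. The first term is divisible by 2 by the inductive hypothesis, and -10 is divisible by 2. Hence 2 | h(m+1).
Hence, by induction on N, the claim holds for every N ≥ 0.
Therefore the largest such d is 2.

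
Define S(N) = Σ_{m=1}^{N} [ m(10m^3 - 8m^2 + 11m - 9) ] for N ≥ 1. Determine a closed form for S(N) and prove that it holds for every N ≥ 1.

S(N) = N(N + 1)(2N^3 + N^2 + 2N - 3)

We claim S(N) = N(N + 1)(2N^3 + N^2 + 2N - 3) for all N ≥ 1.
When N = 1: S(1) = 4, and the closed form gives 4. They agree.
Inductive step: suppose the statement holds for some m ≥ 1, so S(m) = m(2m^4 + 3m^3 + 3m^2 - m - 3).
Then S(m+1) = S(m) + (10m^4 + 32m^3 + 47m^2 + 29m + 4) = (m(2m^4 + 3m^3 + 3m^2 - m - 3)) + (10m^4 + 32m^3 + 47m^2 + 29m + 4).
Simplifying, S(m+1) = (m + 1)(m + 2)(2m^3 + 7m^2 + 10m + 2) = (m+1)((m+1) + 1)(2(m+1)^3 + (m+1)^2 + 2(m+1) - 3),
which is the closed form with N = m+1.
This completes the induction.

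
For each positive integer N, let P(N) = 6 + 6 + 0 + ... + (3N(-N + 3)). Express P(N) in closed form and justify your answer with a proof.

P(N) = -N(N - 4)(N + 1)

We claim P(N) = -N(N - 4)(N + 1) for all N ≥ 1.
Base step (N = 1): P(1) = 6, and the closed form gives 6. They agree.
Suppose the result is true for N = r, so P(r) = r(-r^2 + 3r + 4).
Then P(r+1) = P(r) + (-3r^2 + 3r + 6) = (r(-r^2 + 3r + 4)) + (-3r^2 + 3r + 6).
Simplifying, P(r+1) = -(r - 3)(r + 1)(r + 2) = -(r+1)((r+1) - 4)((r+1) + 1),
which is the closed form with N = r+1.
By induction, the statement is established for all N ≥ 1.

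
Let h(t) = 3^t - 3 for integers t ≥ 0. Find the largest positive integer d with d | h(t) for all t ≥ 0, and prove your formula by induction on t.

d = 2

Computing the first values: h(0) = -2 and h(1) = 0; gcd(-2, 0) = 2, so d ≤ 2.
We prove 2 | 3^t - 3 for all t ≥ 0 by induction on t.
For the base case t = 0: h(0) = -2 = 2·(-1), so 2 | h(0).
Suppose the result is true for t = m, i.e. 2 | h(m). Then
h(m+1) = 3^(m+1) - 3 = 3·(3^m - 3) + 6 = 3·h(m) + 6. The first term is divisible by 2 by the inductive hypothesis, and 6 is divisible by 2. Hence 2 | h(m+1).
This completes the induction.
Therefore the largest such d is 2.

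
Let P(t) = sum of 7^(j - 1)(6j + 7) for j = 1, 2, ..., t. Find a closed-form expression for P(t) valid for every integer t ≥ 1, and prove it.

We claim P(t) = 7^t(t + 1) - 1 for all t ≥ 1.
For the base case t = 1: P(1) = 13, and the closed form gives 13. They agree.
For the inductive step, assume it holds for an arbitrary j ≥ 1, so P(j) = 7^j(j + 1) - 1.
Then P(j+1) = P(j) + (7^j(6j + 13)) = (7^j(j + 1) - 1) + (7^j(6j + 13)).
Simplifying, P(j+1) = 7·7^j·j + 14·7^j - 1 = 7^(j+1)((j+1) + 1) - 1,
which is the closed form with t = j+1.
Hence, by induction on t, the claim holds for every t ≥ 1.

P(t) = 7^t(t + 1) - 1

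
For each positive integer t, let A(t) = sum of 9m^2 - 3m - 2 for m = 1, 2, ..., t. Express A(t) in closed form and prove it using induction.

A(t) = t(3t^2 + 3t - 2)

We claim A(t) = t(3t^2 + 3t - 2) for all t ≥ 1.
Base step (t = 1): A(1) = 4, and the closed form gives 4. They agree.
Suppose the result is true for t = m, so A(m) = m(3m^2 + 3m - 2).
Then A(m+1) = A(m) + (9m^2 + 15m + 4) = (m(3m^2 + 3m - 2)) + (9m^2 + 15m + 4).
Simplifying, A(m+1) = (m + 1)(3m^2 + 9m + 4) = (m+1)(3(m+1)^2 + 3(m+1) - 2),
which is the closed form with t = m+1.
Hence, by induction on t, the claim holds for every t ≥ 1.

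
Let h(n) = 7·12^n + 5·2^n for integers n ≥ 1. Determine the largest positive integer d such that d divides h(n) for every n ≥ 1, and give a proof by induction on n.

Computing the first values: h(1) = 94 and h(2) = 1028; gcd(94, 1028) = 2, so d ≤ 2.
We prove 2 | 7·12^n + 5·2^n for all n ≥ 1 by induction on n.
Base case (n = 1): h(1) = 94 = 2·(47), so 2 | h(1).
Inductive step: assume the claim holds for n = i, i.e. 2 | h(i). Then
h(i+1) − 12·h(i) = (7·12^(i+1) + 5·2^(i+1)) − 12·(7·12^i + 5·2^i) = (5)·2^i·(2 − 12) = (-50)·2^i. Since 2 | h(i) by the inductive hypothesis, 2 | 12·h(i); and 2 | -50 since -50 = 2·-25. Therefore 2 | h(i+1).
By induction, the statement is established for all n ≥ 1.
Therefore the largest such d is 2.

d = 2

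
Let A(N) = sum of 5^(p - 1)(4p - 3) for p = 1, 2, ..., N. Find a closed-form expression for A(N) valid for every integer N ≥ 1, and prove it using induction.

A(N) = 5^N(N - 1) + 1

We claim A(N) = 5^N(N - 1) + 1 for all N ≥ 1.
When N = 1: A(1) = 1, and the closed form gives 1. They agree.
Inductive step: suppose the statement holds for some p ≥ 1, so A(p) = 5^p(p - 1) + 1.
Then A(p+1) = A(p) + (5^p(4p + 1)) = (5^p(p - 1) + 1) + (5^p(4p + 1)).
Simplifying, A(p+1) = 5^(p + 1)p + 1 = 5^(p+1)((p+1) - 1) + 1,
which is the closed form with N = p+1.
This completes the induction.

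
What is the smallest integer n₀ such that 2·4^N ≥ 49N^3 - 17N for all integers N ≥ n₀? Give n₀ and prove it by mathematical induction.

n₀ = 7

At N = 6: 8192 < 10482, so the inequality fails and n₀ ≥ 7. We prove 2·4^N ≥ 49N^3 - 17N for all N ≥ 7.
Base case (N = 7): 2·4^N = 32768 and 49N^3 - 17N = 16688, so 32768 ≥ 16688.
Inductive step: assume the claim holds for N = p, so 2·4^p ≥ 49p^3 - 17p.
Then 2·4^(p + 1) = 4·(2·4^p) ≥ 4·(49p^3 - 17p).
Also, for p ≥ 7 we have 4·(49p^3 - 17p) ≥ 49(p+1)^3 - 17(p+1), since 4·(49p^3 - 17p) − (49(p+1)^3 - 17(p+1)) = 147p^3 - 147p^2 - 198p - 32, which is nonnegative for all p ≥ 7.
Combining, 2·4^(p + 1) ≥ 49(p+1)^3 - 17(p+1).
By the principle of mathematical induction, the result holds for all N ≥ 7.
Hence the smallest such n₀ is 7.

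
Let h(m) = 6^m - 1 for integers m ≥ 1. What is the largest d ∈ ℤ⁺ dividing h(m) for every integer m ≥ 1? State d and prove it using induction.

d = 5

Computing the first values: h(1) = 5 and h(2) = 35; gcd(5, 35) = 5, so d ≤ 5.
We prove 5 | 6^m - 1 for all m ≥ 1 by induction on m.
Base case (m = 1): h(1) = 5 = 5·(1), so 5 | h(1).
Suppose the result is true for m = p, i.e. 5 | h(p). Then
6^{p+1} − 1^{p+1} = 6·6^p − 1·1^p = 6·(6^p − 1^p) + (5)·1^p. The first term is divisible by 5 by the inductive hypothesis, and the second term (5)·1^p is divisible by 5 since 5 | 5. Hence 5 | h(p+1).
Hence, by induction on m, the claim holds for every m ≥ 1.
Therefore the largest such d is 5.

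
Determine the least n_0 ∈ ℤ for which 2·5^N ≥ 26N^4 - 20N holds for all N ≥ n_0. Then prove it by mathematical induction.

n_0 = 7

At N = 6: 31250 < 33576, so the inequality fails and n_0 ≥ 7. We prove 2·5^N ≥ 26N^4 - 20N for all N ≥ 7.
When N = 7: 2·5^N = 156250 and 26N^4 - 20N = 62286, so 156250 ≥ 62286.
Suppose the result is true for N = p, so 2·5^p ≥ 26p^4 - 20p.
Then 2·5^(p + 1) = 5·(2·5^p) ≥ 5·(26p^4 - 20p).
Also, for p ≥ 7 we have 5·(26p^4 - 20p) ≥ 26(p+1)^4 - 20(p+1), since 5·(26p^4 - 20p) − (26(p+1)^4 - 20(p+1)) = 104p^4 - 104p^3 - 156p^2 - 184p - 6, which is nonnegative for all p ≥ 7.
Combining, 2·5^(p + 1) ≥ 26(p+1)^4 - 20(p+1).
By induction, the statement is established for all N ≥ 7.
Hence the smallest such n_0 is 7.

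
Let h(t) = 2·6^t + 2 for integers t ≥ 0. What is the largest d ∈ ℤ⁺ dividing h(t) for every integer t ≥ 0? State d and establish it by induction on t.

Computing the first values: h(0) = 4 and h(1) = 14; gcd(4, 14) = 2, so d ≤ 2.
We prove 2 | 2·6^t + 2 for all t ≥ 0 by induction on t.
For the base case t = 0: h(0) = 4 = 2·(2), so 2 | h(0).
Inductive step: assume the claim holds for t = k, i.e. 2 | h(k). Then
h(k+1) = 2·6^(k+1) + 2 = 6·(2·6^k + 2) - 10 = 6·h(k) - 10. The first term is divisible by 2 by the inductive hypothesis, and -10 is divisible by 2. Hence 2 | h(k+1).
Hence, by induction on t, the claim holds for every t ≥ 0.
Therefore the largest such d is 2.

d = 2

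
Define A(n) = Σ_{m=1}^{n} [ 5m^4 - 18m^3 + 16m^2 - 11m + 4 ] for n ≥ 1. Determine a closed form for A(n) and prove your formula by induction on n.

We claim A(n) = n(n^4 - 2n^3 - 2n^2 - 2n + 1) for all n ≥ 1.
For the base case n = 1: A(1) = -4, and the closed form gives -4. They agree.
Inductive step: suppose the statement holds for some m ≥ 1, so A(m) = m(m^4 - 2m^3 - 2m^2 - 2m + 1).
Then A(m+1) = A(m) + (5m^4 + 2m^3 - 8m^2 - 13m - 4) = (m(m^4 - 2m^3 - 2m^2 - 2m + 1)) + (5m^4 + 2m^3 - 8m^2 - 13m - 4).
Simplifying, A(m+1) = (m + 1)(m^4 + 2m^3 - 2m^2 - 8m - 4) = (m+1)((m+1)^4 - 2(m+1)^3 - 2(m+1)^2 - 2(m+1) + 1),
which is the closed form with n = m+1.
This completes the induction.

A(n) = n(n^4 - 2n^3 - 2n^2 - 2n + 1)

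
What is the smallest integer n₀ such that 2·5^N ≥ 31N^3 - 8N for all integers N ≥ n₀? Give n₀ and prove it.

n₀ = 5

At N = 4: 1250 < 1952, so the inequality fails and n₀ ≥ 5. We prove 2·5^N ≥ 31N^3 - 8N for all N ≥ 5.
For the base case N = 5: 2·5^N = 6250 and 31N^3 - 8N = 3835, so 6250 ≥ 3835.
Suppose the result is true for N = k, so 2·5^k ≥ 31k^3 - 8k.
Then 2·5^(k + 1) = 5·(2·5^k) ≥ 5·(31k^3 - 8k).
Also, for k ≥ 5 we have 5·(31k^3 - 8k) ≥ 31(k+1)^3 - 8(k+1), since 5·(31k^3 - 8k) − (31(k+1)^3 - 8(k+1)) = 124k^3 - 93k^2 - 125k - 23, which is nonnegative for all k ≥ 5.
Combining, 2·5^(k + 1) ≥ 31(k+1)^3 - 8(k+1).
Hence, by induction on N, the claim holds for every N ≥ 5.
Hence the smallest such n₀ is 5.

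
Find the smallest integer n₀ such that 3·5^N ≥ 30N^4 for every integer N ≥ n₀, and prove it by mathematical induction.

n₀ = 6

At N = 5: 9375 < 18750, so the inequality fails and n₀ ≥ 6. We prove 3·5^N ≥ 30N^4 for all N ≥ 6.
Base case (N = 6): 3·5^N = 46875 and 30N^4 = 38880, so 46875 ≥ 38880.
For the inductive step, assume it holds for an arbitrary m ≥ 6, so 3·5^m ≥ 30m^4.
Then 3·5^(m + 1) = 5·(3·5^m) ≥ 5·(30m^4).
Also, for m ≥ 6 we have 5·(30m^4) ≥ 30(m+1)^4, since 5 ≥ (1 + 1/m)^4 for all m ≥ 6.
Combining, 3·5^(m + 1) ≥ 30(m+1)^4.
By the principle of mathematical induction, the result holds for all N ≥ 6.
Hence the smallest such n₀ is 6.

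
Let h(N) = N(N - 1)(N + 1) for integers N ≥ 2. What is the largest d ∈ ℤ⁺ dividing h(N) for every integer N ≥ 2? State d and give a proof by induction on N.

Computing the first values: h(2) = 6 and h(3) = 24; gcd(6, 24) = 6, so d ≤ 6.
We prove 6 | N(N - 1)(N + 1) for all N ≥ 2 by induction on N.
For the base case N = 2: h(2) = 6 = 6·(1), so 6 | h(2).
Inductive step: assume the claim holds for N = i, i.e. 6 | h(i). Then
h(i+1) − h(i) = i·(i+1)·(i+2) − (i-1)·i·(i+1) = i·(i+1)·[(i+2) − (i-1)] = 3·i·(i+1). The product of 2 consecutive integers is divisible by (2)! = 2, so h(i+1) − h(i) is divisible by 3·2 = 6. By the inductive hypothesis 6 | h(i), hence 6 | h(i+1).
By the principle of mathematical induction, the result holds for all N ≥ 2.
Therefore the largest such d is 6.

d = 6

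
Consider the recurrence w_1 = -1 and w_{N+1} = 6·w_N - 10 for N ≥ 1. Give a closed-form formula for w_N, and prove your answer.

Computing the first terms: w_1 = -1, w_2 = -16, w_3 = -106. This suggests w_N = -3·6^(N - 1) + 2.
For the base case N = 1: the formula gives -1 = -1 = w_1.
Inductive step: suppose the statement holds for some p ≥ 1, so w_p = -3·6^(p - 1) + 2.
Then w_{p+1} = 6·w_p - 10 = 6·(-3·6^(p - 1) + 2) - 10 = -3·6^p + 2 = -3·6^((p+1) - 1) + 2,
which is the claimed formula at N = p+1.
By induction, the statement is established for all N ≥ 1.

w_N = -3·6^(N - 1) + 2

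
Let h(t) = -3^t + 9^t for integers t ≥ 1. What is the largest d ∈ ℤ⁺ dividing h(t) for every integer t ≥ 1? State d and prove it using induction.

Computing the first values: h(1) = 6 and h(2) = 72; gcd(6, 72) = 6, so d ≤ 6.
We prove 6 | -3^t + 9^t for all t ≥ 1 by induction on t.
For the base case t = 1: h(1) = 6 = 6·(1), so 6 | h(1).
Suppose the result is true for t = r, i.e. 6 | h(r). Then
9^{r+1} − 3^{r+1} = 9·9^r − 3·3^r = 9·(9^r − 3^r) + (6)·3^r. The first term is divisible by 6 by the inductive hypothesis, and the second term (6)·3^r is divisible by 6 since 6 | 6. Hence 6 | h(r+1).
By the principle of mathematical induction, the result holds for all t ≥ 1.
Therefore the largest such d is 6.

d = 6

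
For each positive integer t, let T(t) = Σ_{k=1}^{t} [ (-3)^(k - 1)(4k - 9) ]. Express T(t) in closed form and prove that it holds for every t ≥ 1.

T(t) = (-3)^t(-t + 2) - 2

We claim T(t) = (-3)^t(-t + 2) - 2 for all t ≥ 1.
Base case (t = 1): T(1) = -5, and the closed form gives -5. They agree.
For the inductive step, assume it holds for an arbitrary k ≥ 1, so T(k) = (-3)^k(-k + 2) - 2.
Then T(k+1) = T(k) + ((-3)^k(4k - 5)) = ((-3)^k(-k + 2) - 2) + ((-3)^k(4k - 5)).
Simplifying, T(k+1) = -(-3)^(k + 1)k + (-3)^(k + 1) - 2 = (-3)^(k+1)(-(k+1) + 2) - 2,
which is the closed form with t = k+1.
Hence, by induction on t, the claim holds for every t ≥ 1.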